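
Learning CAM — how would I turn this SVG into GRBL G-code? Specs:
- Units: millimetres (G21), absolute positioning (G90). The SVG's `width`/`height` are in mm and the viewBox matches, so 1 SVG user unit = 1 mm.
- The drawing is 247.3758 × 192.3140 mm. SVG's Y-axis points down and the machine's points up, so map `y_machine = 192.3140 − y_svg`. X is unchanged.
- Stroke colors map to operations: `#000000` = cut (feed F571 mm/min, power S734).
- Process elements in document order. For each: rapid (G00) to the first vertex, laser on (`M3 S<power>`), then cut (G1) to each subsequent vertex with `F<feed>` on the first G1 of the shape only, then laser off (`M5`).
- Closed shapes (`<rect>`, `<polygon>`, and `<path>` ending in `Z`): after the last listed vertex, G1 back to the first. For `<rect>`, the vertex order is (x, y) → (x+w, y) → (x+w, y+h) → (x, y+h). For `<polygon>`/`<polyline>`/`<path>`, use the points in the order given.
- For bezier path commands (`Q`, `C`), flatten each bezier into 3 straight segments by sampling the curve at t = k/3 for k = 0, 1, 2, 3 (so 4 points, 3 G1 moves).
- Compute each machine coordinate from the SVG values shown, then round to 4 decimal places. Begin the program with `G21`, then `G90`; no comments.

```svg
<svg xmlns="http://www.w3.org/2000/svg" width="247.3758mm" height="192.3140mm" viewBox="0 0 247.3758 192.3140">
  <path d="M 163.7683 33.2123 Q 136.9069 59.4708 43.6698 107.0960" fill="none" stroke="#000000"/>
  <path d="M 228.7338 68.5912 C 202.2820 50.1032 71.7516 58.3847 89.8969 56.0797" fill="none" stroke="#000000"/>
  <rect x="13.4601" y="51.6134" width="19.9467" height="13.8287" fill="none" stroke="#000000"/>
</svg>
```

1 u = 1 mm; y_m = 192.3140 − y.

[1] `<path>` quadratic bezier, #000000→cut S734 F571: (163.7683,159.1017) → (138.4856,139.2220) → (98.4528,114.5941) → (43.6698,85.2180)

[2] `<path>` cubic bezier, #000000→cut S734 F571: (228.7338,123.7228) → (176.9504,134.6712) → (111.9489,136.0746) → (89.8969,136.2343)

[3] `<rect>` rectangle, #000000→cut S734 F571: (13.4601,140.7006) → (33.4068,140.7006) → (33.4068,126.8719) → (13.4601,126.8719) → (13.4601,140.7006) (closed)

G21
G90
G00 X163.7683 Y159.1017
M3 S734
G1 X138.4856 Y139.2220 F571
G1 X98.4528 Y114.5941
G1 X43.6698 Y85.2180
M5
G00 X228.7338 Y123.7228
M3 S734
G1 X176.9504 Y134.6712 F571
G1 X111.9489 Y136.0746
G1 X89.8969 Y136.2343
M5
G00 X13.4601 Y140.7006
M3 S734
G1 X33.4068 Y140.7006 F571
G1 X33.4068 Y126.8719
G1 X13.4601 Y126.8719
G1 X13.4601 Y140.7006
M5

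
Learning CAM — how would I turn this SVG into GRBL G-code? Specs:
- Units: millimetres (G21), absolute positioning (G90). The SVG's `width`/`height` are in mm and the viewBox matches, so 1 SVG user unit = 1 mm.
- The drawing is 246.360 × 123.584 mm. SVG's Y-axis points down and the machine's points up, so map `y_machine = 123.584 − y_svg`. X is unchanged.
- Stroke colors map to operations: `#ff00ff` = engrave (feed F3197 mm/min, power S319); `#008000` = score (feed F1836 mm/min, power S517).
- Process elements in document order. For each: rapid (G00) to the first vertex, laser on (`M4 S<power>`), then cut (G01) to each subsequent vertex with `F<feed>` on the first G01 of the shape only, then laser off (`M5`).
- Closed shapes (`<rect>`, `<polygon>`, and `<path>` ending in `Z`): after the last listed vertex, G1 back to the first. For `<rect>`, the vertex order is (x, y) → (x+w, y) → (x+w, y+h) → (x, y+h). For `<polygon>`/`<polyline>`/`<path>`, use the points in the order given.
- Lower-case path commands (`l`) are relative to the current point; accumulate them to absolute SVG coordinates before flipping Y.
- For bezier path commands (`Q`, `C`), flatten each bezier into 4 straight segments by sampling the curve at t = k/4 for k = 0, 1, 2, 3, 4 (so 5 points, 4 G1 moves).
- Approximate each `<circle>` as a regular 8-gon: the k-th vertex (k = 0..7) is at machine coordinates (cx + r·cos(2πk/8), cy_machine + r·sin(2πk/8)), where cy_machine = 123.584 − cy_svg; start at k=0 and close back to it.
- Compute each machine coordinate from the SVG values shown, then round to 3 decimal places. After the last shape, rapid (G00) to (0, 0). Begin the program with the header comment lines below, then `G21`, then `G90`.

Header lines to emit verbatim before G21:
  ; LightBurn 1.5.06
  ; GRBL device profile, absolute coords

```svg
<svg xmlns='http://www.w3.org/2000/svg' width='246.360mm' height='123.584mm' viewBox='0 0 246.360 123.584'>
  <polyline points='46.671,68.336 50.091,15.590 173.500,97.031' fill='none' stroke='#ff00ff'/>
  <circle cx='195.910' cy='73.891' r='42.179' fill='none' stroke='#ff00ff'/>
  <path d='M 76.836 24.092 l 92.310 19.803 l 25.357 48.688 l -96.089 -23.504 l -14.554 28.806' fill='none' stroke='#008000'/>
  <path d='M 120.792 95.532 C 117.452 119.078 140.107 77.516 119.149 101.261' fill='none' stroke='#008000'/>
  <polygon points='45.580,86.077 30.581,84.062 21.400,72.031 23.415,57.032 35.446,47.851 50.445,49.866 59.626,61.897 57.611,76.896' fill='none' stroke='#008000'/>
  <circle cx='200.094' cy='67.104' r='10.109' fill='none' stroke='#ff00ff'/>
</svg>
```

viewBox `0 0 246.360 123.584` with mm width/height → 1 unit = 1 mm. Flip: y_m = 123.584 − y_svg.

**Shape 1** — `<polyline>` open polyline, stroke `#ff00ff` → engrave (S319, F3197). Machine vertices: (46.671,55.248) → (50.091,107.994) → (173.500,26.553). Open path.

**Shape 2** — `<circle>` circle, stroke `#ff00ff` → engrave (S319, F3197). Machine vertices: (238.089,49.693) → (225.735,79.518) → (195.910,91.872) → (166.085,79.518) → (153.731,49.693) → (166.085,19.868) → (195.910,7.514) → (225.735,19.868) → (238.089,49.693). Closed: final G1 returns to the first vertex.

**Shape 3** — `<path>` open polyline, stroke `#008000` → score (S517, F1836). Machine vertices: (76.836,99.492) → (169.146,79.689) → (194.503,31.001) → (98.414,54.505) → (83.860,25.699). Open path.

**Shape 4** — `<path>` cubic bezier, stroke `#008000` → score (S517, F1836). Control points (SVG): P0=(120.792,95.532), P1=(117.452,119.078), P2=(140.107,77.516), P3=(119.149,101.261); sampled at t=k/4. Machine vertices: (120.792,28.052) → (122.073,20.563) → (126.577,25.262) → (127.778,29.924) → (119.149,22.323). Open path.

**Shape 5** — `<polygon>` regular polygon, stroke `#008000` → score (S517, F1836). Machine vertices: (45.580,37.507) → (30.581,39.522) → (21.400,51.553) → (23.415,66.552) → (35.446,75.733) → (50.445,73.718) → (59.626,61.687) → (57.611,46.688) → (45.580,37.507). Closed: final G1 returns to the first vertex.

**Shape 6** — `<circle>` circle, stroke `#ff00ff` → engrave (S319, F3197). Machine vertices: (210.203,56.480) → (207.242,63.628) → (200.094,66.589) → (192.946,63.628) → (189.985,56.480) → (192.946,49.332) → (200.094,46.371) → (207.242,49.332) → (210.203,56.480). Closed: final G1 returns to the first vertex.

; LightBurn 1.5.06
; GRBL device profile, absolute coords
G21
G90
G00 X46.671 Y55.248
M4 S319
G01 X50.091 Y107.994 F3197
G01 X173.500 Y26.553
M5
G00 X238.089 Y49.693
M4 S319
G01 X225.735 Y79.518 F3197
G01 X195.910 Y91.872
G01 X166.085 Y79.518
G01 X153.731 Y49.693
G01 X166.085 Y19.868
G01 X195.910 Y7.514
G01 X225.735 Y19.868
G01 X238.089 Y49.693
M5
G00 X76.836 Y99.492
M4 S517
G01 X169.146 Y79.689 F1836
G01 X194.503 Y31.001
G01 X98.414 Y54.505
G01 X83.860 Y25.699
M5
G00 X120.792 Y28.052
M4 S517
G01 X122.073 Y20.563 F1836
G01 X126.577 Y25.262
G01 X127.778 Y29.924
G01 X119.149 Y22.323
M5
G00 X45.580 Y37.507
M4 S517
G01 X30.581 Y39.522 F1836
G01 X21.400 Y51.553
G01 X23.415 Y66.552
G01 X35.446 Y75.733
G01 X50.445 Y73.718
G01 X59.626 Y61.687
G01 X57.611 Y46.688
G01 X45.580 Y37.507
M5
G00 X210.203 Y56.480
M4 S319
G01 X207.242 Y63.628 F3197
G01 X200.094 Y66.589
G01 X192.946 Y63.628
G01 X189.985 Y56.480
G01 X192.946 Y49.332
G01 X200.094 Y46.371
G01 X207.242 Y49.332
G01 X210.203 Y56.480
M5
G00 X0.000 Y0.000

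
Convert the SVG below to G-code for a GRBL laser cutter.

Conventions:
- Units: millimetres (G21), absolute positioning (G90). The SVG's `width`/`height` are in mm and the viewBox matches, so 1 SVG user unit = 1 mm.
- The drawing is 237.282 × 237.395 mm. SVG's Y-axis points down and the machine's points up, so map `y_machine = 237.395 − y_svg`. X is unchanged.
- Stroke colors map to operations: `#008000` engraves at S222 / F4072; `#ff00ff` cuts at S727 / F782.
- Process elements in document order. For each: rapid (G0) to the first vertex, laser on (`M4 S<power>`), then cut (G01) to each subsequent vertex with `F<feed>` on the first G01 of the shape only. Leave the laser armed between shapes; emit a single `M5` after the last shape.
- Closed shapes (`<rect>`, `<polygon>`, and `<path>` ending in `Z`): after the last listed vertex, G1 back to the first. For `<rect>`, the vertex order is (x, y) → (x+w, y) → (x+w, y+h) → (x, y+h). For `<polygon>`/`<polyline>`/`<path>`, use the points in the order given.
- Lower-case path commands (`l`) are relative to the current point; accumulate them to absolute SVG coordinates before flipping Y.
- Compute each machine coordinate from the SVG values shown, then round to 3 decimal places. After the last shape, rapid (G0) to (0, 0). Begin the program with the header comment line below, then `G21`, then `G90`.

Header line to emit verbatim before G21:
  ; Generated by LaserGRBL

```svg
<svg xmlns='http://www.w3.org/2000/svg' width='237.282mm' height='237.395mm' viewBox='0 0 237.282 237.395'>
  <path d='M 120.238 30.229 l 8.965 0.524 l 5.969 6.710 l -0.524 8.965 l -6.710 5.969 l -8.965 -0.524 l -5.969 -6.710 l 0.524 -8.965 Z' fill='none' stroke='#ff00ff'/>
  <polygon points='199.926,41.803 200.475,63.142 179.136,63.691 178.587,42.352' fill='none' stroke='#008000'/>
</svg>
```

; Generated by LaserGRBL
G21
G90
G0 X120.238 Y207.166
M4 S727
G01 X129.203 Y206.642 F782
G01 X135.172 Y199.932
G01 X134.648 Y190.967
G01 X127.938 Y184.998
G01 X118.973 Y185.522
G01 X113.004 Y192.232
G01 X113.528 Y201.197
G01 X120.238 Y207.166
G0 X199.926 Y195.592
M4 S222
G01 X200.475 Y174.253 F4072
G01 X179.136 Y173.704
G01 X178.587 Y195.043
G01 X199.926 Y195.592
M5
G0 X0.000 Y0.000

Since the viewBox matches the mm dimensions, user units are millimetres directly. The only transform is the Y-flip y_m = 237.395 − y_svg.

Shape 1 is a regular polygon drawn with `<path>`. Its stroke #ff00ff means cut at S727, F782. After flipping Y the toolpath is (120.238,207.166) → (129.203,206.642) → (135.172,199.932) → (134.648,190.967) → (127.938,184.998) → (118.973,185.522) → (113.004,192.232) → (113.528,201.197) → (120.238,207.166), returning to the start.

Shape 2 is a regular polygon drawn with `<polygon>`. Its stroke #008000 means engrave at S222, F4072. After flipping Y the toolpath is (199.926,195.592) → (200.475,174.253) → (179.136,173.704) → (178.587,195.043) → (199.926,195.592), returning to the start.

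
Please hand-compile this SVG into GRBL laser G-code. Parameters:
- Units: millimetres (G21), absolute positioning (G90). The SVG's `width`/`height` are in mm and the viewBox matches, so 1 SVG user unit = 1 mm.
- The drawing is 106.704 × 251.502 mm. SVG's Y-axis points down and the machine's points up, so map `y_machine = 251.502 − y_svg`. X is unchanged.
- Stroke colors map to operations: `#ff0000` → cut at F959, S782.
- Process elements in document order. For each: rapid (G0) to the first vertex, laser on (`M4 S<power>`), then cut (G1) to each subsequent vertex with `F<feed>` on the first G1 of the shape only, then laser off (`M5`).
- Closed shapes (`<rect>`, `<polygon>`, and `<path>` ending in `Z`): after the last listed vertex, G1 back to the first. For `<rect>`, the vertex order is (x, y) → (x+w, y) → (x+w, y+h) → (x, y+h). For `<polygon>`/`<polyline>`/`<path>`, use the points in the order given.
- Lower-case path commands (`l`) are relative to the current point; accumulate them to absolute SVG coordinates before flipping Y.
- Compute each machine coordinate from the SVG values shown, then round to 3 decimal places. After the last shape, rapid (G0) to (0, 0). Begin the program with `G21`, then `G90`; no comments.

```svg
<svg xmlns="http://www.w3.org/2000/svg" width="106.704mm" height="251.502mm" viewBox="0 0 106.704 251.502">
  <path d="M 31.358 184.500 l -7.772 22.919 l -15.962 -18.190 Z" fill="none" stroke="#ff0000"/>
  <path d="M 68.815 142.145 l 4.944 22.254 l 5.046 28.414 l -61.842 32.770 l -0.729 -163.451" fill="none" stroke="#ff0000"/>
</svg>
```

Since the viewBox matches the mm dimensions, user units are millimetres directly. The only transform is the Y-flip y_m = 251.502 − y_svg.

Shape 1 is a regular polygon drawn with `<path>`. Its stroke #ff0000 means cut at S782, F959. After flipping Y the toolpath is (31.358,67.002) → (23.586,44.083) → (7.624,62.273) → (31.358,67.002), returning to the start.

Shape 2 is a open polyline drawn with `<path>`. Its stroke #ff0000 means cut at S782, F959. After flipping Y the toolpath is (68.815,109.357) → (73.759,87.103) → (78.805,58.689) → (16.963,25.919) → (16.234,189.370).

G21
G90
G0 X31.358 Y67.002
M4 S782
G1 X23.586 Y44.083 F959
G1 X7.624 Y62.273
G1 X31.358 Y67.002
M5
G0 X68.815 Y109.357
M4 S782
G1 X73.759 Y87.103 F959
G1 X78.805 Y58.689
G1 X16.963 Y25.919
G1 X16.234 Y189.370
M5
G0 X0.000 Y0.000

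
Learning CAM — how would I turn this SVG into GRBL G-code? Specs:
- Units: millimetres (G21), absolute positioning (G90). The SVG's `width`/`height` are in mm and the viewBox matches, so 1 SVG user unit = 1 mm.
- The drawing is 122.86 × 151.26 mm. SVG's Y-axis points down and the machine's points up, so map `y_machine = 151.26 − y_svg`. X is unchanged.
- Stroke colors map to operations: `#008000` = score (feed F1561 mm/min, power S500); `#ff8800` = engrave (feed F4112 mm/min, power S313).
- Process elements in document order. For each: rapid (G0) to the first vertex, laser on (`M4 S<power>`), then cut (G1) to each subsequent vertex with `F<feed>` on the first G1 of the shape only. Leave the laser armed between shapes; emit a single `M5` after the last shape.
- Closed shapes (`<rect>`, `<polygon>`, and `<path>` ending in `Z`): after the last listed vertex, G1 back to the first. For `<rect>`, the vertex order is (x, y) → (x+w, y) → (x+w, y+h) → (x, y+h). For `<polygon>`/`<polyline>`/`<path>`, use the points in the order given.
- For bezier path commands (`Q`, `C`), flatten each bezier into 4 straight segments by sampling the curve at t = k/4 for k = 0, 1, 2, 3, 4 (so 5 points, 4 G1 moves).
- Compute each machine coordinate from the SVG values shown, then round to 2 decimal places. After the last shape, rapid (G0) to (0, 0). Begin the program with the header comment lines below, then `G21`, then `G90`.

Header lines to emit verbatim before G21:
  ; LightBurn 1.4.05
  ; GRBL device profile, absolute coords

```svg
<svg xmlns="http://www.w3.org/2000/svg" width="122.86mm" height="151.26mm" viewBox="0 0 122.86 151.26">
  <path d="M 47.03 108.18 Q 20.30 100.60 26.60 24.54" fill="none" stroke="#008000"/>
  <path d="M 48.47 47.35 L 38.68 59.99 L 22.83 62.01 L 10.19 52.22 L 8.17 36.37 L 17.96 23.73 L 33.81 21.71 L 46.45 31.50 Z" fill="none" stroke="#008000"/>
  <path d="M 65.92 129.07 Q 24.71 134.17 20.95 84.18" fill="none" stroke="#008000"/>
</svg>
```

; LightBurn 1.4.05
; GRBL device profile, absolute coords
G21
G90
G0 X47.03 Y43.08
M4 S500
G1 X35.73 Y51.15 F1561
G1 X28.56 Y67.78
G1 X25.51 Y92.97
G1 X26.60 Y126.72
G0 X48.47 Y103.91
M4 S500
G1 X38.68 Y91.27 F1561
G1 X22.83 Y89.25
G1 X10.19 Y99.04
G1 X8.17 Y114.89
G1 X17.96 Y127.53
G1 X33.81 Y129.55
G1 X46.45 Y119.76
G1 X48.47 Y103.91
G0 X65.92 Y22.19
M4 S500
G1 X47.66 Y23.08 F1561
G1 X34.07 Y30.86
G1 X25.17 Y45.53
G1 X20.95 Y67.08
M5
G0 X0.00 Y0.00

Since the viewBox matches the mm dimensions, user units are millimetres directly. The only transform is the Y-flip y_m = 151.26 − y_svg.

Shape 1 is a quadratic bezier drawn with `<path>`. Its stroke #008000 means score at S500, F1561. After flipping Y the toolpath is (47.03,43.08) → (35.73,51.15) → (28.56,67.78) → (25.51,92.97) → (26.60,126.72).

Shape 2 is a regular polygon drawn with `<path>`. Its stroke #008000 means score at S500, F1561. After flipping Y the toolpath is (48.47,103.91) → (38.68,91.27) → (22.83,89.25) → (10.19,99.04) → (8.17,114.89) → (17.96,127.53) → (33.81,129.55) → (46.45,119.76) → (48.47,103.91), returning to the start.

Shape 3 is a quadratic bezier drawn with `<path>`. Its stroke #008000 means score at S500, F1561. After flipping Y the toolpath is (65.92,22.19) → (47.66,23.08) → (34.07,30.86) → (25.17,45.53) → (20.95,67.08).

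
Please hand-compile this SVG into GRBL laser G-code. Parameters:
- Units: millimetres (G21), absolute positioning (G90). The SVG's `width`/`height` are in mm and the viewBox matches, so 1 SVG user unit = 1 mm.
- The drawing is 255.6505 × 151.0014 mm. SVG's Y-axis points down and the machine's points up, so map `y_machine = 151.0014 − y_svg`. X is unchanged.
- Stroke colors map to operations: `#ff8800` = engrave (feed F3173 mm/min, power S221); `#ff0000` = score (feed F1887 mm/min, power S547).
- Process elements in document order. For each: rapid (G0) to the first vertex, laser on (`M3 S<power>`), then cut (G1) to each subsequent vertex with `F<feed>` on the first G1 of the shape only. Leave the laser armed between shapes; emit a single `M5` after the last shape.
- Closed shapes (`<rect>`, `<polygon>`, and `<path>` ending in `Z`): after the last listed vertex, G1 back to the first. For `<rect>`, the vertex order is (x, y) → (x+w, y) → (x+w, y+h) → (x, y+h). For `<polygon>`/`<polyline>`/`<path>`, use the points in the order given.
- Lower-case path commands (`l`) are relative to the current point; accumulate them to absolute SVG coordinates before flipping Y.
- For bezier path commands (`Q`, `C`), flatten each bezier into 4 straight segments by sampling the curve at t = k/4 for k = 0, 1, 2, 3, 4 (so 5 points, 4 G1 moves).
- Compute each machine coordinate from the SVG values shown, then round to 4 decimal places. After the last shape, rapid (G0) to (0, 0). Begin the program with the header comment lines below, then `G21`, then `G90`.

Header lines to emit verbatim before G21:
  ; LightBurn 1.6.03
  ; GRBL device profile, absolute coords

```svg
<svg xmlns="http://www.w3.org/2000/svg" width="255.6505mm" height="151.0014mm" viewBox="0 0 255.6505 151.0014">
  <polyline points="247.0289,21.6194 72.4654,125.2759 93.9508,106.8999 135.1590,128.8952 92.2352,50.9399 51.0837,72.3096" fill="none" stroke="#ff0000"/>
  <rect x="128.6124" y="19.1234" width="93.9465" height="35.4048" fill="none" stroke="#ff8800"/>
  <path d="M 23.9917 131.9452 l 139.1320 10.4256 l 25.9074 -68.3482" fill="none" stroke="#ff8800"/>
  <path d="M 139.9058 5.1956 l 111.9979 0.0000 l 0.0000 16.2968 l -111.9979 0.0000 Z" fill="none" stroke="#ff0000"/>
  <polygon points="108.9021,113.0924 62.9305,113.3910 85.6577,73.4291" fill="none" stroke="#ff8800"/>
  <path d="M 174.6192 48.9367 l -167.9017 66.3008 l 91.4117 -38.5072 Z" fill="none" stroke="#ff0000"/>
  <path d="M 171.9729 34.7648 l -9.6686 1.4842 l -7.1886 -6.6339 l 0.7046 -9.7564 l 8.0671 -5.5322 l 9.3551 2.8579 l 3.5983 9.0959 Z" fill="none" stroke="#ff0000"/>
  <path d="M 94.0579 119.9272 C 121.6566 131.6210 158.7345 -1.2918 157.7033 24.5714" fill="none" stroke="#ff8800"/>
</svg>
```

; LightBurn 1.6.03
; GRBL device profile, absolute coords
G21
G90
G0 X247.0289 Y129.3820
M3 S547
G1 X72.4654 Y25.7255 F1887
G1 X93.9508 Y44.1015
G1 X135.1590 Y22.1062
G1 X92.2352 Y100.0615
G1 X51.0837 Y78.6918
G0 X128.6124 Y131.8780
M3 S221
G1 X222.5589 Y131.8780 F3173
G1 X222.5589 Y96.4732
G1 X128.6124 Y96.4732
G1 X128.6124 Y131.8780
G0 X23.9917 Y19.0562
M3 S221
G1 X163.1237 Y8.6306 F3173
G1 X189.0311 Y76.9788
G0 X139.9058 Y145.8058
M3 S547
G1 X251.9037 Y145.8058 F1887
G1 X251.9037 Y129.5090
G1 X139.9058 Y129.5090
G1 X139.9058 Y145.8058
G0 X108.9021 Y37.9090
M3 S221
G1 X62.9305 Y37.6104 F3173
G1 X85.6577 Y77.5723
G1 X108.9021 Y37.9090
G0 X174.6192 Y102.0647
M3 S547
G1 X6.7175 Y35.7639 F1887
G1 X98.1292 Y74.2711
G1 X174.6192 Y102.0647
G0 X171.9729 Y116.2366
M3 S547
G1 X162.3043 Y114.7524 F1887
G1 X155.1157 Y121.3863
G1 X155.8203 Y131.1427
G1 X163.8874 Y136.6749
G1 X173.2425 Y133.8170
G1 X176.8408 Y124.7211
G1 X171.9729 Y116.2366
G0 X94.0579 Y31.0742
M3 S221
G1 X115.7907 Y44.6772 F3173
G1 X136.6168 Y84.0656
G1 X152.0748 Y120.7973
G1 X157.7033 Y126.4300
M5
G0 X0.0000 Y0.0000

Since the viewBox matches the mm dimensions, user units are millimetres directly. The only transform is the Y-flip y_m = 151.0014 − y_svg.

Shape 1 is a open polyline drawn with `<polyline>`. Its stroke #ff0000 means score at S547, F1887. After flipping Y the toolpath is (247.0289,129.3820) → (72.4654,25.7255) → (93.9508,44.1015) → (135.1590,22.1062) → (92.2352,100.0615) → (51.0837,78.6918).

Shape 2 is a rectangle drawn with `<rect>`. Its stroke #ff8800 means engrave at S221, F3173. After flipping Y the toolpath is (128.6124,131.8780) → (222.5589,131.8780) → (222.5589,96.4732) → (128.6124,96.4732) → (128.6124,131.8780), returning to the start.

Shape 3 is a open polyline drawn with `<path>`. Its stroke #ff8800 means engrave at S221, F3173. After flipping Y the toolpath is (23.9917,19.0562) → (163.1237,8.6306) → (189.0311,76.9788).

Shape 4 is a rectangle drawn with `<path>`. Its stroke #ff0000 means score at S547, F1887. After flipping Y the toolpath is (139.9058,145.8058) → (251.9037,145.8058) → (251.9037,129.5090) → (139.9058,129.5090) → (139.9058,145.8058), returning to the start.

Shape 5 is a regular polygon drawn with `<polygon>`. Its stroke #ff8800 means engrave at S221, F3173. After flipping Y the toolpath is (108.9021,37.9090) → (62.9305,37.6104) → (85.6577,77.5723) → (108.9021,37.9090), returning to the start.

Shape 6 is a closed polygon drawn with `<path>`. Its stroke #ff0000 means score at S547, F1887. After flipping Y the toolpath is (174.6192,102.0647) → (6.7175,35.7639) → (98.1292,74.2711) → (174.6192,102.0647), returning to the start.

Shape 7 is a regular polygon drawn with `<path>`. Its stroke #ff0000 means score at S547, F1887. After flipping Y the toolpath is (171.9729,116.2366) → (162.3043,114.7524) → (155.1157,121.3863) → (155.8203,131.1427) → (163.8874,136.6749) → (173.2425,133.8170) → (176.8408,124.7211) → (171.9729,116.2366), returning to the start.

Shape 8 is a cubic bezier drawn with `<path>`. Its stroke #ff8800 means engrave at S221, F3173. After flipping Y the toolpath is (94.0579,31.0742) → (115.7907,44.6772) → (136.6168,84.0656) → (152.0748,120.7973) → (157.7033,126.4300).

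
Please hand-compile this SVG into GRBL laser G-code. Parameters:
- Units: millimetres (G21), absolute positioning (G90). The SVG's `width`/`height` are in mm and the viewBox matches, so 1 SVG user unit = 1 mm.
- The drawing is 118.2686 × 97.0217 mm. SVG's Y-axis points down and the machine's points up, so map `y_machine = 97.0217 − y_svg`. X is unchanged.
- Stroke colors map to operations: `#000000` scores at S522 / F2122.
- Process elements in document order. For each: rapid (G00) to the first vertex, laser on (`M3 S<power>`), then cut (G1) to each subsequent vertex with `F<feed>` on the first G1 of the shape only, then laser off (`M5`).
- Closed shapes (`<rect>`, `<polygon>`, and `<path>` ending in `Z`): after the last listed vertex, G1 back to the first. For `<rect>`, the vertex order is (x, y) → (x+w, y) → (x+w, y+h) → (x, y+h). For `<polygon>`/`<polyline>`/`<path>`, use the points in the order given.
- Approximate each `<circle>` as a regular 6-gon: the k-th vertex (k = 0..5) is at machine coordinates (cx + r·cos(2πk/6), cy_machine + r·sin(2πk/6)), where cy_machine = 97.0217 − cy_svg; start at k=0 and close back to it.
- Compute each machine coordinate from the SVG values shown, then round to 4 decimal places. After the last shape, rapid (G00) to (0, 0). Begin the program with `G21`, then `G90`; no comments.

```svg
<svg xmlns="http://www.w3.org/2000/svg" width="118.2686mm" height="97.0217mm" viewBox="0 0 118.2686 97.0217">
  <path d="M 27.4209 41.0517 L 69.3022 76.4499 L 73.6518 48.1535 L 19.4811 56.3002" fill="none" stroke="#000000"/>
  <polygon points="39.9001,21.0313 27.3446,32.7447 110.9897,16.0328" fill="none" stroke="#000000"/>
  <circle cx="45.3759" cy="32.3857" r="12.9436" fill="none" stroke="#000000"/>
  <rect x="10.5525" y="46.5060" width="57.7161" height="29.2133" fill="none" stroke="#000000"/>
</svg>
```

G21
G90
G00 X27.4209 Y55.9700
M3 S522
G1 X69.3022 Y20.5718 F2122
G1 X73.6518 Y48.8682
G1 X19.4811 Y40.7215
M5
G00 X39.9001 Y75.9904
M3 S522
G1 X27.3446 Y64.2770 F2122
G1 X110.9897 Y80.9889
G1 X39.9001 Y75.9904
M5
G00 X58.3195 Y64.6360
M3 S522
G1 X51.8477 Y75.8455 F2122
G1 X38.9041 Y75.8455
G1 X32.4323 Y64.6360
G1 X38.9041 Y53.4265
G1 X51.8477 Y53.4265
G1 X58.3195 Y64.6360
M5
G00 X10.5525 Y50.5157
M3 S522
G1 X68.2686 Y50.5157 F2122
G1 X68.2686 Y21.3024
G1 X10.5525 Y21.3024
G1 X10.5525 Y50.5157
M5
G00 X0.0000 Y0.0000

1 u = 1 mm; y_m = 97.0217 − y.

[1] `<path>` open polyline, #000000→score S522 F2122: (27.4209,55.9700) → (69.3022,20.5718) → (73.6518,48.8682) → (19.4811,40.7215)

[2] `<polygon>` closed polygon, #000000→score S522 F2122: (39.9001,75.9904) → (27.3446,64.2770) → (110.9897,80.9889) → (39.9001,75.9904) (closed)

[3] `<circle>` circle, #000000→score S522 F2122: (58.3195,64.6360) → (51.8477,75.8455) → (38.9041,75.8455) → (32.4323,64.6360) → (38.9041,53.4265) → (51.8477,53.4265) → (58.3195,64.6360) (closed)

[4] `<rect>` rectangle, #000000→score S522 F2122: (10.5525,50.5157) → (68.2686,50.5157) → (68.2686,21.3024) → (10.5525,21.3024) → (10.5525,50.5157) (closed)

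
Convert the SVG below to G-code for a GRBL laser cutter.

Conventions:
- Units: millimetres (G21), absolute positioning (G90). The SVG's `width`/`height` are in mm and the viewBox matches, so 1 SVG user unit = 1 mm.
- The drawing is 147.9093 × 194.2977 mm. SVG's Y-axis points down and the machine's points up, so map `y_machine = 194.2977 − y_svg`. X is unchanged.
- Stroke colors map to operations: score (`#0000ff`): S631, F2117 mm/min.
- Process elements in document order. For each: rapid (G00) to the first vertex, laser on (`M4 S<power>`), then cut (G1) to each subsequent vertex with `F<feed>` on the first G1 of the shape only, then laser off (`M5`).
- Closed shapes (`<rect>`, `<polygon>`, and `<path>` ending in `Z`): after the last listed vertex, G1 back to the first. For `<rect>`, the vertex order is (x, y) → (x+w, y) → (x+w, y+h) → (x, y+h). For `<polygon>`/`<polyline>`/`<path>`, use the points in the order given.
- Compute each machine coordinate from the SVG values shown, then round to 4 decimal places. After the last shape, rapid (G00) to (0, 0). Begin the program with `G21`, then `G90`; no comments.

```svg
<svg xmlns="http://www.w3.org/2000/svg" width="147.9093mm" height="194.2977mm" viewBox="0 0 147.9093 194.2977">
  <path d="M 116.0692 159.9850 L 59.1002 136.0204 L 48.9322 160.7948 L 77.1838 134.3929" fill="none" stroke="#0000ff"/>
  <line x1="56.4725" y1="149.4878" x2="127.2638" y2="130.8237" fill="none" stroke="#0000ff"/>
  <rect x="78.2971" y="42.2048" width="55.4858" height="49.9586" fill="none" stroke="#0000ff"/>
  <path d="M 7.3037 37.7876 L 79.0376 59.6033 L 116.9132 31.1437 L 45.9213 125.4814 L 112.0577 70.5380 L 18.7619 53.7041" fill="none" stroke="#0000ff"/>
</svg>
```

G21
G90
G00 X116.0692 Y34.3127
M4 S631
G1 X59.1002 Y58.2773 F2117
G1 X48.9322 Y33.5029
G1 X77.1838 Y59.9048
M5
G00 X56.4725 Y44.8099
M4 S631
G1 X127.2638 Y63.4740 F2117
M5
G00 X78.2971 Y152.0929
M4 S631
G1 X133.7829 Y152.0929 F2117
G1 X133.7829 Y102.1343
G1 X78.2971 Y102.1343
G1 X78.2971 Y152.0929
M5
G00 X7.3037 Y156.5101
M4 S631
G1 X79.0376 Y134.6944 F2117
G1 X116.9132 Y163.1540
G1 X45.9213 Y68.8163
G1 X112.0577 Y123.7597
G1 X18.7619 Y140.5936
M5
G00 X0.0000 Y0.0000

1 u = 1 mm; y_m = 194.2977 − y.

[1] `<path>` open polyline, #0000ff→score S631 F2117: (116.0692,34.3127) → (59.1002,58.2773) → (48.9322,33.5029) → (77.1838,59.9048)

[2] `<line>` line segment, #0000ff→score S631 F2117: (56.4725,44.8099) → (127.2638,63.4740)

[3] `<rect>` rectangle, #0000ff→score S631 F2117: (78.2971,152.0929) → (133.7829,152.0929) → (133.7829,102.1343) → (78.2971,102.1343) → (78.2971,152.0929) (closed)

[4] `<path>` open polyline, #0000ff→score S631 F2117: (7.3037,156.5101) → (79.0376,134.6944) → (116.9132,163.1540) → (45.9213,68.8163) → (112.0577,123.7597) → (18.7619,140.5936)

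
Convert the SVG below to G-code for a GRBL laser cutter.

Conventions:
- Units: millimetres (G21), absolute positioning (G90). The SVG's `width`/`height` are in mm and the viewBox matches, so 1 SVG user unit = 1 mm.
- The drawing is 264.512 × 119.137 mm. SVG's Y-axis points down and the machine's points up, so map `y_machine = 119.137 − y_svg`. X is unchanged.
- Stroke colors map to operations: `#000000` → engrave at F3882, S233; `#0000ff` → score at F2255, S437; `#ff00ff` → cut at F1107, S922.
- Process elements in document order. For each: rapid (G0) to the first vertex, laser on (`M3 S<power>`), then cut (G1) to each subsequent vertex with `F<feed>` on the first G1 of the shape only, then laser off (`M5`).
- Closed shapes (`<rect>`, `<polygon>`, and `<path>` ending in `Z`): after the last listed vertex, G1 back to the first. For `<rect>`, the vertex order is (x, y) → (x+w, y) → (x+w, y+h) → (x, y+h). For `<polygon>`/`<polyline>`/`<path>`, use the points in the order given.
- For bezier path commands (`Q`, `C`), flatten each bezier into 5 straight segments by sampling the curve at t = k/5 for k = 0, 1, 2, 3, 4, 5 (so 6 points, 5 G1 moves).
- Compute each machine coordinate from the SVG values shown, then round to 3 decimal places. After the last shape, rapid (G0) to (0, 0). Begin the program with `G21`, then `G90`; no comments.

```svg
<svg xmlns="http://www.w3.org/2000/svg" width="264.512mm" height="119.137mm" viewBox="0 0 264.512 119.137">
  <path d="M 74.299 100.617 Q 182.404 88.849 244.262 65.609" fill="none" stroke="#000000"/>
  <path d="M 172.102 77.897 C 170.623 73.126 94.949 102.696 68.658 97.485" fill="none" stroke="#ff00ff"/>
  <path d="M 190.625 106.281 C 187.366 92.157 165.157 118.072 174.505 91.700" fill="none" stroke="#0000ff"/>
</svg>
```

G21
G90
G0 X74.299 Y18.520
M3 S233
G1 X115.691 Y23.686 F3882
G1 X153.383 Y29.770
G1 X187.376 Y36.772
G1 X217.669 Y44.691
G1 X244.262 Y53.528
M5
G0 X172.102 Y41.240
M3 S922
G1 X163.300 Y40.535 F1107
G1 X142.623 Y34.905
G1 X116.002 Y27.670
G1 X89.370 Y22.146
G1 X68.658 Y21.652
M5
G0 X190.625 Y12.856
M3 S437
G1 X186.800 Y17.264 F2255
G1 X180.851 Y16.495
G1 X175.202 Y14.979
G1 X172.279 Y17.150
G1 X174.505 Y27.437
M5
G0 X0.000 Y0.000

1 u = 1 mm; y_m = 119.137 − y.

[1] `<path>` quadratic bezier, #000000→engrave S233 F3882: (74.299,18.520) → (115.691,23.686) → (153.383,29.770) → (187.376,36.772) → (217.669,44.691) → (244.262,53.528)

[2] `<path>` cubic bezier, #ff00ff→cut S922 F1107: (172.102,41.240) → (163.300,40.535) → (142.623,34.905) → (116.002,27.670) → (89.370,22.146) → (68.658,21.652)

[3] `<path>` cubic bezier, #0000ff→score S437 F2255: (190.625,12.856) → (186.800,17.264) → (180.851,16.495) → (175.202,14.979) → (172.279,17.150) → (174.505,27.437)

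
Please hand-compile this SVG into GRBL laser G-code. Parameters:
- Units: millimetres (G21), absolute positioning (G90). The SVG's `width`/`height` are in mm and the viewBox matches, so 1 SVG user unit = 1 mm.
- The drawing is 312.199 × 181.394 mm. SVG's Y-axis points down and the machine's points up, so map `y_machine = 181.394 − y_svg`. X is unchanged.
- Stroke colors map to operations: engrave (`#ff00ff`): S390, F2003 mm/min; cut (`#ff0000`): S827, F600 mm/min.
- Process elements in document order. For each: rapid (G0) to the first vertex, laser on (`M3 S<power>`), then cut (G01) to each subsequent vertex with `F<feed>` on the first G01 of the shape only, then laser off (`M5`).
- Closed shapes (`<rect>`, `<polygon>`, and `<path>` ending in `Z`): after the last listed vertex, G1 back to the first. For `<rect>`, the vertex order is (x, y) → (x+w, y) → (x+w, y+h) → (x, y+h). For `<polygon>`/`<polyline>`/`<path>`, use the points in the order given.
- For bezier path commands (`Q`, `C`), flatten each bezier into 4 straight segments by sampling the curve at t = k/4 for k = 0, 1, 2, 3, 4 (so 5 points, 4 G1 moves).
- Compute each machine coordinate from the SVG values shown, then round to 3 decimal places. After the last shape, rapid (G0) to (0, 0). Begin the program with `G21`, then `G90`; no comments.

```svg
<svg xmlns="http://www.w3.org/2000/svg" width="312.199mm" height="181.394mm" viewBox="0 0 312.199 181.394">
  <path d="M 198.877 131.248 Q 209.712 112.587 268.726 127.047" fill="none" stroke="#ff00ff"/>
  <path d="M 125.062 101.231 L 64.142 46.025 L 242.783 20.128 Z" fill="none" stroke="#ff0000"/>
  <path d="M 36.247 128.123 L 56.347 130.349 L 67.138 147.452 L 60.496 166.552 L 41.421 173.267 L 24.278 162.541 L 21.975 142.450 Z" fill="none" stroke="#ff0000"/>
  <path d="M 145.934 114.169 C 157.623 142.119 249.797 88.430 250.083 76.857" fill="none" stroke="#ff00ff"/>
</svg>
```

G21
G90
G0 X198.877 Y50.146
M3 S390
G01 X207.306 Y57.406 F2003
G01 X221.757 Y60.527
G01 X242.230 Y59.507
G01 X268.726 Y54.347
M5
G0 X125.062 Y80.163
M3 S827
G01 X64.142 Y135.369 F600
G01 X242.783 Y161.266
G01 X125.062 Y80.163
M5
G0 X36.247 Y53.271
M3 S827
G01 X56.347 Y51.045 F600
G01 X67.138 Y33.942
G01 X60.496 Y14.842
G01 X41.421 Y8.127
G01 X24.278 Y18.853
G01 X21.975 Y38.944
G01 X36.247 Y53.271
M5
G0 X145.934 Y67.225
M3 S390
G01 X167.098 Y59.636 F2003
G01 X202.285 Y71.060
G01 X235.333 Y89.894
G01 X250.083 Y104.537
M5
G0 X0.000 Y0.000

viewBox `0 0 312.199 181.394` with mm width/height → 1 unit = 1 mm. Flip: y_m = 181.394 − y_svg.

**Shape 1** — `<path>` quadratic bezier, stroke `#ff00ff` → engrave (S390, F2003). Control points (SVG): P0=(198.877,131.248), P1=(209.712,112.587), P2=(268.726,127.047); sampled at t=k/4. Machine vertices: (198.877,50.146) → (207.306,57.406) → (221.757,60.527) → (242.230,59.507) → (268.726,54.347). Open path.

**Shape 2** — `<path>` closed polygon, stroke `#ff0000` → cut (S827, F600). Machine vertices: (125.062,80.163) → (64.142,135.369) → (242.783,161.266) → (125.062,80.163). Closed: final G1 returns to the first vertex.

**Shape 3** — `<path>` regular polygon, stroke `#ff0000` → cut (S827, F600). Machine vertices: (36.247,53.271) → (56.347,51.045) → (67.138,33.942) → (60.496,14.842) → (41.421,8.127) → (24.278,18.853) → (21.975,38.944) → (36.247,53.271). Closed: final G1 returns to the first vertex.

**Shape 4** — `<path>` cubic bezier, stroke `#ff00ff` → engrave (S390, F2003). Control points (SVG): P0=(145.934,114.169), P1=(157.623,142.119), P2=(249.797,88.430), P3=(250.083,76.857); sampled at t=k/4. Machine vertices: (145.934,67.225) → (167.098,59.636) → (202.285,71.060) → (235.333,89.894) → (250.083,104.537). Open path.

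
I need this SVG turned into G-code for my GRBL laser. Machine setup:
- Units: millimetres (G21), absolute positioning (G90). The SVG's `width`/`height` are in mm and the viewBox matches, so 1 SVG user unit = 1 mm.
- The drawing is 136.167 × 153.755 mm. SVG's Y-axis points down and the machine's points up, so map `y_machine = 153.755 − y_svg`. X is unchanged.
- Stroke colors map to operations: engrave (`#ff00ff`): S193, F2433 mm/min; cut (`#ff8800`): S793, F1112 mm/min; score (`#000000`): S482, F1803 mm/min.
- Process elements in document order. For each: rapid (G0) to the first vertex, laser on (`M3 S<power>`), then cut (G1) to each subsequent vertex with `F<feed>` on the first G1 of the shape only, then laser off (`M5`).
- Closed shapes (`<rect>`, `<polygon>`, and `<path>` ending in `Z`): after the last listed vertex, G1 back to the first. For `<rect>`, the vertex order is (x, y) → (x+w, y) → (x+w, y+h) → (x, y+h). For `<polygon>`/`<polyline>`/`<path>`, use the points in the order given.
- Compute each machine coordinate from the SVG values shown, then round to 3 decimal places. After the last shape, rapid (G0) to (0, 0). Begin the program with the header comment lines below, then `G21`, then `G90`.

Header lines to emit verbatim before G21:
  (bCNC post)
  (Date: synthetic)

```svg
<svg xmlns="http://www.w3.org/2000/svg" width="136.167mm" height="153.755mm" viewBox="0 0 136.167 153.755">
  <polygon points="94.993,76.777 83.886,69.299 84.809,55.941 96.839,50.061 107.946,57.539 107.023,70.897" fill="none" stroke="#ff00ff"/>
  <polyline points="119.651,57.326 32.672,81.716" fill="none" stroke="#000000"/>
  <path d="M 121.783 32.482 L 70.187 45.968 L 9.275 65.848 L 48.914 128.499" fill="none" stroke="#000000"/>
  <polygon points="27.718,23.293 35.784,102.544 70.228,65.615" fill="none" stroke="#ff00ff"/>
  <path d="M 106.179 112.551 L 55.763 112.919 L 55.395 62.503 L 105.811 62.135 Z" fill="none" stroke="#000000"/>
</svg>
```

1 u = 1 mm; y_m = 153.755 − y.

[1] `<polygon>` regular polygon, #ff00ff→engrave S193 F2433: (94.993,76.978) → (83.886,84.456) → (84.809,97.814) → (96.839,103.694) → (107.946,96.216) → (107.023,82.858) → (94.993,76.978) (closed)

[2] `<polyline>` line segment, #000000→score S482 F1803: (119.651,96.429) → (32.672,72.039)

[3] `<path>` open polyline, #000000→score S482 F1803: (121.783,121.273) → (70.187,107.787) → (9.275,87.907) → (48.914,25.256)

[4] `<polygon>` closed polygon, #ff00ff→engrave S193 F2433: (27.718,130.462) → (35.784,51.211) → (70.228,88.140) → (27.718,130.462) (closed)

[5] `<path>` regular polygon, #000000→score S482 F1803: (106.179,41.204) → (55.763,40.836) → (55.395,91.252) → (105.811,91.620) → (106.179,41.204) (closed)

(bCNC post)
(Date: synthetic)
G21
G90
G0 X94.993 Y76.978
M3 S193
G1 X83.886 Y84.456 F2433
G1 X84.809 Y97.814
G1 X96.839 Y103.694
G1 X107.946 Y96.216
G1 X107.023 Y82.858
G1 X94.993 Y76.978
M5
G0 X119.651 Y96.429
M3 S482
G1 X32.672 Y72.039 F1803
M5
G0 X121.783 Y121.273
M3 S482
G1 X70.187 Y107.787 F1803
G1 X9.275 Y87.907
G1 X48.914 Y25.256
M5
G0 X27.718 Y130.462
M3 S193
G1 X35.784 Y51.211 F2433
G1 X70.228 Y88.140
G1 X27.718 Y130.462
M5
G0 X106.179 Y41.204
M3 S482
G1 X55.763 Y40.836 F1803
G1 X55.395 Y91.252
G1 X105.811 Y91.620
G1 X106.179 Y41.204
M5
G0 X0.000 Y0.000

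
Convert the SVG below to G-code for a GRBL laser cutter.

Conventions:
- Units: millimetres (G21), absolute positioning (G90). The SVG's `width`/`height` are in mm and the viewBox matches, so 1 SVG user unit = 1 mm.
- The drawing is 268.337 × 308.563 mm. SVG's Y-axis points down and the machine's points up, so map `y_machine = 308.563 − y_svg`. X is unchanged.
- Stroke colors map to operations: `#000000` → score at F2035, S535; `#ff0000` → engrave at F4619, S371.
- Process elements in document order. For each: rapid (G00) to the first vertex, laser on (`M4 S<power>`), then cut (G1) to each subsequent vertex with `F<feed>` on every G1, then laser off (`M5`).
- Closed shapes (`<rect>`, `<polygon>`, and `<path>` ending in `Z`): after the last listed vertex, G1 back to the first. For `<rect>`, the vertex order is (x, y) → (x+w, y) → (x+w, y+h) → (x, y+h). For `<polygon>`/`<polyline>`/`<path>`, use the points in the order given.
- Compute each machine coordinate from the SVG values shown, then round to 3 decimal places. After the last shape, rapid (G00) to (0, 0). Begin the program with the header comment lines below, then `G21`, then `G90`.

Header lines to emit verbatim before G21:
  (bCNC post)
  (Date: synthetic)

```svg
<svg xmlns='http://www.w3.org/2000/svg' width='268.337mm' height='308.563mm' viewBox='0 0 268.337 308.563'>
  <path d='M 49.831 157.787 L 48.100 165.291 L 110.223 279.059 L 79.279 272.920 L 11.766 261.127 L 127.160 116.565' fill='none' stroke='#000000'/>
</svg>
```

(bCNC post)
(Date: synthetic)
G21
G90
G00 X49.831 Y150.776
M4 S535
G1 X48.100 Y143.272 F2035
G1 X110.223 Y29.504 F2035
G1 X79.279 Y35.643 F2035
G1 X11.766 Y47.436 F2035
G1 X127.160 Y191.998 F2035
M5
G00 X0.000 Y0.000

Since the viewBox matches the mm dimensions, user units are millimetres directly. The only transform is the Y-flip y_m = 308.563 − y_svg.

Shape 1 is a open polyline drawn with `<path>`. Its stroke #000000 means score at S535, F2035. After flipping Y the toolpath is (49.831,150.776) → (48.100,143.272) → (110.223,29.504) → (79.279,35.643) → (11.766,47.436) → (127.160,191.998).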